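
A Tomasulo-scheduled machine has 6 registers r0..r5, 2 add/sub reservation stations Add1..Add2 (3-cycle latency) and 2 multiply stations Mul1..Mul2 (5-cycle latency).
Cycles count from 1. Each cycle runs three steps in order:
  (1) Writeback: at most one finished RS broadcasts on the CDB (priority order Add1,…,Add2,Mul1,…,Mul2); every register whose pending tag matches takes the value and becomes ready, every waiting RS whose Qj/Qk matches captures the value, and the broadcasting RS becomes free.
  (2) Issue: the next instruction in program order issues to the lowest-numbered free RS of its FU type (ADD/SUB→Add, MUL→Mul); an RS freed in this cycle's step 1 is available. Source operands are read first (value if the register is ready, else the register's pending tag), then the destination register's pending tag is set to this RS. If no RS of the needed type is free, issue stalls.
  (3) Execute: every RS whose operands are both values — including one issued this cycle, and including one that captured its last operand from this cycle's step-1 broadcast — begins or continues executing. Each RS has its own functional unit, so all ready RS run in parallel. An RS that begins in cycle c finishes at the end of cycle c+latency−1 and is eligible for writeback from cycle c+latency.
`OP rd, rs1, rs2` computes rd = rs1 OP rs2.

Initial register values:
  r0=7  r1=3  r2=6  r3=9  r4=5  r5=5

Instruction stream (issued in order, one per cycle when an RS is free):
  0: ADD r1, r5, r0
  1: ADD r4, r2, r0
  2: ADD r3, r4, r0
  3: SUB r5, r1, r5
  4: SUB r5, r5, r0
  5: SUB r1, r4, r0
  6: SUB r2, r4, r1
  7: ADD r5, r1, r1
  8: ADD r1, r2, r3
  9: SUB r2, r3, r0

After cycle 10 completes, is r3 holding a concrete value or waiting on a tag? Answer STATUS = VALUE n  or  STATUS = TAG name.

STATUS = VALUE 20

cycle 1: issue ADD r1<-Add1 // r0:7,r1:Add1,r2:6,r3:9,r4:5,r5:5
cycle 2: issue ADD r4<-Add2 // r0:7,r1:Add1,r2:6,r3:9,r4:Add2,r5:5
cycle 3: stall // r0:7,r1:Add1,r2:6,r3:9,r4:Add2,r5:5
cycle 4: CDB Add1=12; issue ADD r3<-Add1 // r0:7,r1:12,r2:6,r3:Add1,r4:Add2,r5:5
cycle 5: CDB Add2=13; issue SUB r5<-Add2 // r0:7,r1:12,r2:6,r3:Add1,r4:13,r5:Add2
cycle 6: stall // r0:7,r1:12,r2:6,r3:Add1,r4:13,r5:Add2
cycle 7: stall // r0:7,r1:12,r2:6,r3:Add1,r4:13,r5:Add2
cycle 8: CDB Add1=20; issue SUB r5<-Add1 // r0:7,r1:12,r2:6,r3:20,r4:13,r5:Add1
cycle 9: CDB Add2=7; issue SUB r1<-Add2 // r0:7,r1:Add2,r2:6,r3:20,r4:13,r5:Add1
cycle 10: stall // r0:7,r1:Add2,r2:6,r3:20,r4:13,r5:Add1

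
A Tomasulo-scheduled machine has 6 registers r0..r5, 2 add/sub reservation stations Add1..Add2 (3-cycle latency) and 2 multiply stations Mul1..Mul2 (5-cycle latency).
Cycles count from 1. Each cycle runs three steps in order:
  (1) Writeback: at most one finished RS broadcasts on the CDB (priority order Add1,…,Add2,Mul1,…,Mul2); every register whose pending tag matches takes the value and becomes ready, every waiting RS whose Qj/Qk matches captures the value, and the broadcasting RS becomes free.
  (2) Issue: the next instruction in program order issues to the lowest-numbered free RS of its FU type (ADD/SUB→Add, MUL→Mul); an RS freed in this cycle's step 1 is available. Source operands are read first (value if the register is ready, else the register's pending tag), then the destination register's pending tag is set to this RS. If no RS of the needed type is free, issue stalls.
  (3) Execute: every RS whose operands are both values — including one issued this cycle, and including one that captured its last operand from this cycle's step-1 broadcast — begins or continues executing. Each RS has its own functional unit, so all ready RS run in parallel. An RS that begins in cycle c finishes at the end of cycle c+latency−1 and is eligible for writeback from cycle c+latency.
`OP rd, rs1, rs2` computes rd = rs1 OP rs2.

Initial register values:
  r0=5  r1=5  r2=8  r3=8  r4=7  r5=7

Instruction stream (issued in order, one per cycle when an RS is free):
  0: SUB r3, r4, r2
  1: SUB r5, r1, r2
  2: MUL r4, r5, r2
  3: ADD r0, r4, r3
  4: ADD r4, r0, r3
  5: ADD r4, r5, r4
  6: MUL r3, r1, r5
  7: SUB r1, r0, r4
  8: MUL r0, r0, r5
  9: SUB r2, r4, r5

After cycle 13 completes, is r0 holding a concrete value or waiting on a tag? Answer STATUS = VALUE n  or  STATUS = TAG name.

  c1: issue SUB r3<-Add1  regs: r0:5,r1:5,r2:8,r3:Add1,r4:7,r5:7
  c2: issue SUB r5<-Add2  regs: r0:5,r1:5,r2:8,r3:Add1,r4:7,r5:Add2
  c3: issue MUL r4<-Mul1  regs: r0:5,r1:5,r2:8,r3:Add1,r4:Mul1,r5:Add2
  c4: CDB Add1=-1; issue ADD r0<-Add1  regs: r0:Add1,r1:5,r2:8,r3:-1,r4:Mul1,r5:Add2
  c5: CDB Add2=-3; issue ADD r4<-Add2  regs: r0:Add1,r1:5,r2:8,r3:-1,r4:Add2,r5:-3
  c6: stall  regs: r0:Add1,r1:5,r2:8,r3:-1,r4:Add2,r5:-3
  c7: stall  regs: r0:Add1,r1:5,r2:8,r3:-1,r4:Add2,r5:-3
  c8: stall  regs: r0:Add1,r1:5,r2:8,r3:-1,r4:Add2,r5:-3
  c9: stall  regs: r0:Add1,r1:5,r2:8,r3:-1,r4:Add2,r5:-3
  c10: CDB Mul1=-24; stall  regs: r0:Add1,r1:5,r2:8,r3:-1,r4:Add2,r5:-3
  c11: stall  regs: r0:Add1,r1:5,r2:8,r3:-1,r4:Add2,r5:-3
  c12: stall  regs: r0:Add1,r1:5,r2:8,r3:-1,r4:Add2,r5:-3
  c13: CDB Add1=-25; issue ADD r4<-Add1  regs: r0:-25,r1:5,r2:8,r3:-1,r4:Add1,r5:-3

STATUS = VALUE -25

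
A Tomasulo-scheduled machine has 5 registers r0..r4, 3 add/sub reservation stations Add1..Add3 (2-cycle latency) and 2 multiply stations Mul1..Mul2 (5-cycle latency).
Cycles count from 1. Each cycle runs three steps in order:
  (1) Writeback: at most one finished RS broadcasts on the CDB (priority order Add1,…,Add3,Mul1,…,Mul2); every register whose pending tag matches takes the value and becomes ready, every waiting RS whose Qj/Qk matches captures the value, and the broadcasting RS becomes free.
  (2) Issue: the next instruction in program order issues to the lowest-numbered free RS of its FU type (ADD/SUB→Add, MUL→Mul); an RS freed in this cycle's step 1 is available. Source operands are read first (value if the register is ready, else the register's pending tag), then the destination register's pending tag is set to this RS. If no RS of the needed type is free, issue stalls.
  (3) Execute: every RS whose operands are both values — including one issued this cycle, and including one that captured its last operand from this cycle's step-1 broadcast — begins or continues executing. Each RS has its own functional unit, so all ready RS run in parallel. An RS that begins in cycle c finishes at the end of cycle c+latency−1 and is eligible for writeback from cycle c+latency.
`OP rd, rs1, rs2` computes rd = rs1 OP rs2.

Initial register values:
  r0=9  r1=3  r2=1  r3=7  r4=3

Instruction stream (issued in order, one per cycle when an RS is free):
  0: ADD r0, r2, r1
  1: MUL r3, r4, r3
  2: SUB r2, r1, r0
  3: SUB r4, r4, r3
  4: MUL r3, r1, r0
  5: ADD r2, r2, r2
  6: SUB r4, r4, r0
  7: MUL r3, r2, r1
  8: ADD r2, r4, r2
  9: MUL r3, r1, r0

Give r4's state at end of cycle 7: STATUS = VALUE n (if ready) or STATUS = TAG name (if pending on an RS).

  c1: issue ADD r0<-Add1  regs: r0:Add1,r1:3,r2:1,r3:7,r4:3
  c2: issue MUL r3<-Mul1  regs: r0:Add1,r1:3,r2:1,r3:Mul1,r4:3
  c3: CDB Add1=4; issue SUB r2<-Add1  regs: r0:4,r1:3,r2:Add1,r3:Mul1,r4:3
  c4: issue SUB r4<-Add2  regs: r0:4,r1:3,r2:Add1,r3:Mul1,r4:Add2
  c5: CDB Add1=-1; issue MUL r3<-Mul2  regs: r0:4,r1:3,r2:-1,r3:Mul2,r4:Add2
  c6: issue ADD r2<-Add1  regs: r0:4,r1:3,r2:Add1,r3:Mul2,r4:Add2
  c7: CDB Mul1=21; issue SUB r4<-Add3  regs: r0:4,r1:3,r2:Add1,r3:Mul2,r4:Add3

STATUS = TAG Add3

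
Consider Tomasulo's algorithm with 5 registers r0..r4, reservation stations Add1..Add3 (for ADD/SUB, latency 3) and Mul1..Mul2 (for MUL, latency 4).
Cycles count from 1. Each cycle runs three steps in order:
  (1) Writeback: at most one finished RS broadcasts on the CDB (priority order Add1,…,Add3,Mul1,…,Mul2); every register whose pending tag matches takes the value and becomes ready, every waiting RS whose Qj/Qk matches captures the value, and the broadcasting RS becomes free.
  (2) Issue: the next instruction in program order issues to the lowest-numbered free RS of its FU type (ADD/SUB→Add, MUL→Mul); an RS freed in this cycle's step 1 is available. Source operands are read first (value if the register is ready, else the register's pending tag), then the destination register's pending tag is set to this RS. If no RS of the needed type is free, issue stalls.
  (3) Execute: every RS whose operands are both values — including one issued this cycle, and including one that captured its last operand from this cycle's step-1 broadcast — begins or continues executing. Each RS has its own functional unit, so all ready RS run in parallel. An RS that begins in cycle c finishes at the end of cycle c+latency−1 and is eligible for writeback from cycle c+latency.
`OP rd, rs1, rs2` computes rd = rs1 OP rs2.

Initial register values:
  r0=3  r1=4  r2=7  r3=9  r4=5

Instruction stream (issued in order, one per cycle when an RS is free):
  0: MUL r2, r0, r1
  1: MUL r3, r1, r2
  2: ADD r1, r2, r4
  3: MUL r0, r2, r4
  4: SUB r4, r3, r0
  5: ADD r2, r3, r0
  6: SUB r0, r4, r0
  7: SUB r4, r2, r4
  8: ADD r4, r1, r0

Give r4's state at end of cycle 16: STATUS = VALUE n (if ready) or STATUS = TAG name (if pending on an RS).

STATUS = TAG Add3

c1: issue MUL r2<-Mul1 | r0:3,r1:4,r2:Mul1,r3:9,r4:5
c2: issue MUL r3<-Mul2 | r0:3,r1:4,r2:Mul1,r3:Mul2,r4:5
c3: issue ADD r1<-Add1 | r0:3,r1:Add1,r2:Mul1,r3:Mul2,r4:5
c4: stall | r0:3,r1:Add1,r2:Mul1,r3:Mul2,r4:5
c5: CDB Mul1=12; issue MUL r0<-Mul1 | r0:Mul1,r1:Add1,r2:12,r3:Mul2,r4:5
c6: issue SUB r4<-Add2 | r0:Mul1,r1:Add1,r2:12,r3:Mul2,r4:Add2
c7: issue ADD r2<-Add3 | r0:Mul1,r1:Add1,r2:Add3,r3:Mul2,r4:Add2
c8: CDB Add1=17; issue SUB r0<-Add1 | r0:Add1,r1:17,r2:Add3,r3:Mul2,r4:Add2
c9: CDB Mul1=60; stall | r0:Add1,r1:17,r2:Add3,r3:Mul2,r4:Add2
c10: CDB Mul2=48; stall | r0:Add1,r1:17,r2:Add3,r3:48,r4:Add2
c11: stall | r0:Add1,r1:17,r2:Add3,r3:48,r4:Add2
c12: stall | r0:Add1,r1:17,r2:Add3,r3:48,r4:Add2
c13: CDB Add2=-12; issue SUB r4<-Add2 | r0:Add1,r1:17,r2:Add3,r3:48,r4:Add2
c14: CDB Add3=108; issue ADD r4<-Add3 | r0:Add1,r1:17,r2:108,r3:48,r4:Add3
c15: - | r0:Add1,r1:17,r2:108,r3:48,r4:Add3
c16: CDB Add1=-72 | r0:-72,r1:17,r2:108,r3:48,r4:Add3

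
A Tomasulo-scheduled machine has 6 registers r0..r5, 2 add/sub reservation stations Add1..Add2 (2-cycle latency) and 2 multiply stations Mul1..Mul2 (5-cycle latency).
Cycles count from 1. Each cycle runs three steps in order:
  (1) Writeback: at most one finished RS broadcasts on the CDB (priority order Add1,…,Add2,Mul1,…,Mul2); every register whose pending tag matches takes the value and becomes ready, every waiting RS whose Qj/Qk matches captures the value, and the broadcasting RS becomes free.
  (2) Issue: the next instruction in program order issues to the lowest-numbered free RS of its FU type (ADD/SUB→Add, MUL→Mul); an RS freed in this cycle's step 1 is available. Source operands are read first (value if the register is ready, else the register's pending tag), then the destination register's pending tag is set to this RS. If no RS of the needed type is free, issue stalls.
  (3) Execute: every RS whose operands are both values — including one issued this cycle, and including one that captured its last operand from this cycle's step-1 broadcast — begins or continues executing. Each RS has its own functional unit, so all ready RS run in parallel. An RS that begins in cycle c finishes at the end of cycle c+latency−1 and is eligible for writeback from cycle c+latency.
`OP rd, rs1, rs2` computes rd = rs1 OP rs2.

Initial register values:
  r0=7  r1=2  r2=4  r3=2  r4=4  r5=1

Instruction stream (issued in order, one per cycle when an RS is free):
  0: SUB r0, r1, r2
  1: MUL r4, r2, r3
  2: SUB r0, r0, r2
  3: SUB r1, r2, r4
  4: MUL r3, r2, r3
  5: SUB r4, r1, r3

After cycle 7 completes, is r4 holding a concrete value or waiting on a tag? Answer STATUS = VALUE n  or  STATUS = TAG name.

c1: issue SUB r0<-Add1 | r0:Add1,r1:2,r2:4,r3:2,r4:4,r5:1
c2: issue MUL r4<-Mul1 | r0:Add1,r1:2,r2:4,r3:2,r4:Mul1,r5:1
c3: CDB Add1=-2; issue SUB r0<-Add1 | r0:Add1,r1:2,r2:4,r3:2,r4:Mul1,r5:1
c4: issue SUB r1<-Add2 | r0:Add1,r1:Add2,r2:4,r3:2,r4:Mul1,r5:1
c5: CDB Add1=-6; issue MUL r3<-Mul2 | r0:-6,r1:Add2,r2:4,r3:Mul2,r4:Mul1,r5:1
c6: issue SUB r4<-Add1 | r0:-6,r1:Add2,r2:4,r3:Mul2,r4:Add1,r5:1
c7: CDB Mul1=8 | r0:-6,r1:Add2,r2:4,r3:Mul2,r4:Add1,r5:1

STATUS = TAG Add1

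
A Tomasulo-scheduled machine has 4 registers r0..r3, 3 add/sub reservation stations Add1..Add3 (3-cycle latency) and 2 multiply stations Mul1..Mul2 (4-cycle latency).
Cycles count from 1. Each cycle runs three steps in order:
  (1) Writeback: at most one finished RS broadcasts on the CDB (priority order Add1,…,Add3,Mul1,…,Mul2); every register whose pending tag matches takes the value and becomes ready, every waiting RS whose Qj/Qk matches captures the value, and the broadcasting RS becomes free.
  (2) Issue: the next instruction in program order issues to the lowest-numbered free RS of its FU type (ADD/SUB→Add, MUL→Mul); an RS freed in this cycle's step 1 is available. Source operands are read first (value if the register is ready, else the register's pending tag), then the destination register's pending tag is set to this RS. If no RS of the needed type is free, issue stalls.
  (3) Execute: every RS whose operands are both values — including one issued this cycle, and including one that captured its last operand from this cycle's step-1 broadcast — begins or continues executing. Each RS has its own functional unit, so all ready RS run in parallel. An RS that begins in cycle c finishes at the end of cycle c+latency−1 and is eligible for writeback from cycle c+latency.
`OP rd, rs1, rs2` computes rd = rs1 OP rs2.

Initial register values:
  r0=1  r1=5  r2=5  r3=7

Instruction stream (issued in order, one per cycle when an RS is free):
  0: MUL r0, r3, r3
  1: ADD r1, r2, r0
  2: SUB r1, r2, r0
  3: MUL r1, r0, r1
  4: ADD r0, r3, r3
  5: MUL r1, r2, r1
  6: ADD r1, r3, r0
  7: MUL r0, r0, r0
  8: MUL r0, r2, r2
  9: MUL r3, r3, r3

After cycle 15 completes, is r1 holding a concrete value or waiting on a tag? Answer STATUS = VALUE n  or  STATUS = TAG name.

STATUS = VALUE 21

c1: issue MUL r0<-Mul1 | r0:Mul1,r1:5,r2:5,r3:7
c2: issue ADD r1<-Add1 | r0:Mul1,r1:Add1,r2:5,r3:7
c3: issue SUB r1<-Add2 | r0:Mul1,r1:Add2,r2:5,r3:7
c4: issue MUL r1<-Mul2 | r0:Mul1,r1:Mul2,r2:5,r3:7
c5: CDB Mul1=49; issue ADD r0<-Add3 | r0:Add3,r1:Mul2,r2:5,r3:7
c6: issue MUL r1<-Mul1 | r0:Add3,r1:Mul1,r2:5,r3:7
c7: stall | r0:Add3,r1:Mul1,r2:5,r3:7
c8: CDB Add1=54; issue ADD r1<-Add1 | r0:Add3,r1:Add1,r2:5,r3:7
c9: CDB Add2=-44; stall | r0:Add3,r1:Add1,r2:5,r3:7
c10: CDB Add3=14; stall | r0:14,r1:Add1,r2:5,r3:7
c11: stall | r0:14,r1:Add1,r2:5,r3:7
c12: stall | r0:14,r1:Add1,r2:5,r3:7
c13: CDB Add1=21; stall | r0:14,r1:21,r2:5,r3:7
c14: CDB Mul2=-2156; issue MUL r0<-Mul2 | r0:Mul2,r1:21,r2:5,r3:7
c15: stall | r0:Mul2,r1:21,r2:5,r3:7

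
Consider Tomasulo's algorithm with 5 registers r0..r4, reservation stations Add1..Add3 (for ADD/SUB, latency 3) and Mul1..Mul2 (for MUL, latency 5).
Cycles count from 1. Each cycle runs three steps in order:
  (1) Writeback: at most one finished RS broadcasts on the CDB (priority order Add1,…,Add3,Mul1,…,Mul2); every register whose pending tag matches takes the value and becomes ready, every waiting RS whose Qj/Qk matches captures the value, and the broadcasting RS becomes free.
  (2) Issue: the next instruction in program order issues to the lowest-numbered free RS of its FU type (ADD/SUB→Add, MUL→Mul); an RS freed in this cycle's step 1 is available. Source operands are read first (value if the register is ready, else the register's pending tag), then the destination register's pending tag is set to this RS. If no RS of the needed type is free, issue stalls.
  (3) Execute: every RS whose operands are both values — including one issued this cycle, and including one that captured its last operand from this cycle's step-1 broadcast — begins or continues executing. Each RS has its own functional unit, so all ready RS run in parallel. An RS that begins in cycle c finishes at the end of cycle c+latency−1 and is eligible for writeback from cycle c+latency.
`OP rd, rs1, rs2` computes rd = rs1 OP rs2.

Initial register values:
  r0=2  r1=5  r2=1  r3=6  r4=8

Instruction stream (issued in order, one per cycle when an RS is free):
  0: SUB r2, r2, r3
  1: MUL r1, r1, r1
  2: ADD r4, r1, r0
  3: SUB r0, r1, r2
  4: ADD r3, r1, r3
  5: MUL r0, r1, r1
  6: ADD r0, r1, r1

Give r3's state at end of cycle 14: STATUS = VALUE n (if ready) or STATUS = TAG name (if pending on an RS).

STATUS = VALUE 31

  c1: issue SUB r2<-Add1  regs: r0:2,r1:5,r2:Add1,r3:6,r4:8
  c2: issue MUL r1<-Mul1  regs: r0:2,r1:Mul1,r2:Add1,r3:6,r4:8
  c3: issue ADD r4<-Add2  regs: r0:2,r1:Mul1,r2:Add1,r3:6,r4:Add2
  c4: CDB Add1=-5; issue SUB r0<-Add1  regs: r0:Add1,r1:Mul1,r2:-5,r3:6,r4:Add2
  c5: issue ADD r3<-Add3  regs: r0:Add1,r1:Mul1,r2:-5,r3:Add3,r4:Add2
  c6: issue MUL r0<-Mul2  regs: r0:Mul2,r1:Mul1,r2:-5,r3:Add3,r4:Add2
  c7: CDB Mul1=25; stall  regs: r0:Mul2,r1:25,r2:-5,r3:Add3,r4:Add2
  c8: stall  regs: r0:Mul2,r1:25,r2:-5,r3:Add3,r4:Add2
  c9: stall  regs: r0:Mul2,r1:25,r2:-5,r3:Add3,r4:Add2
  c10: CDB Add1=30; issue ADD r0<-Add1  regs: r0:Add1,r1:25,r2:-5,r3:Add3,r4:Add2
  c11: CDB Add2=27  regs: r0:Add1,r1:25,r2:-5,r3:Add3,r4:27
  c12: CDB Add3=31  regs: r0:Add1,r1:25,r2:-5,r3:31,r4:27
  c13: CDB Add1=50  regs: r0:50,r1:25,r2:-5,r3:31,r4:27
  c14: CDB Mul2=625  regs: r0:50,r1:25,r2:-5,r3:31,r4:27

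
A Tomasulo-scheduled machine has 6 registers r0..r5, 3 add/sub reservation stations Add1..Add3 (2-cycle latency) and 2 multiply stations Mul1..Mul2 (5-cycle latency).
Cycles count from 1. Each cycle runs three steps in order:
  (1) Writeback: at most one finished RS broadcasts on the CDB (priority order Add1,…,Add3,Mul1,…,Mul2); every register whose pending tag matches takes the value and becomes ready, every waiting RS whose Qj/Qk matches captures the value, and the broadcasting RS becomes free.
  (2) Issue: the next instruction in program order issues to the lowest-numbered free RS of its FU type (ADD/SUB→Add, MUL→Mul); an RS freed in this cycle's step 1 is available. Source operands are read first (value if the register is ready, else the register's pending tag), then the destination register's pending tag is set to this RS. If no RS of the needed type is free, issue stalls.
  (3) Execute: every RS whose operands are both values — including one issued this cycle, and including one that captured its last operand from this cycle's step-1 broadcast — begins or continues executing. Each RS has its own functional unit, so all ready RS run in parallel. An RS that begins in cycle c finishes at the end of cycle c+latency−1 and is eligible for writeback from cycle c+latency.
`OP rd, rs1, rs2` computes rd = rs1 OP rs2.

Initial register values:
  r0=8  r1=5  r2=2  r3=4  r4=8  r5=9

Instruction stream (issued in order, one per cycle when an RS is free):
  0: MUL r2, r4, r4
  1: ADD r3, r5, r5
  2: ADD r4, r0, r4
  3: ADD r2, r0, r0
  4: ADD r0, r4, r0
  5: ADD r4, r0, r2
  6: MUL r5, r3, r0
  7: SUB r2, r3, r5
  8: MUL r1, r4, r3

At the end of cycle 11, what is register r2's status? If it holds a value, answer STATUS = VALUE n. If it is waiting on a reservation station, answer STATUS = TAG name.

cycle 1: issue MUL r2<-Mul1 // r0:8,r1:5,r2:Mul1,r3:4,r4:8,r5:9
cycle 2: issue ADD r3<-Add1 // r0:8,r1:5,r2:Mul1,r3:Add1,r4:8,r5:9
cycle 3: issue ADD r4<-Add2 // r0:8,r1:5,r2:Mul1,r3:Add1,r4:Add2,r5:9
cycle 4: CDB Add1=18; issue ADD r2<-Add1 // r0:8,r1:5,r2:Add1,r3:18,r4:Add2,r5:9
cycle 5: CDB Add2=16; issue ADD r0<-Add2 // r0:Add2,r1:5,r2:Add1,r3:18,r4:16,r5:9
cycle 6: CDB Add1=16; issue ADD r4<-Add1 // r0:Add2,r1:5,r2:16,r3:18,r4:Add1,r5:9
cycle 7: CDB Add2=24; issue MUL r5<-Mul2 // r0:24,r1:5,r2:16,r3:18,r4:Add1,r5:Mul2
cycle 8: CDB Mul1=64; issue SUB r2<-Add2 // r0:24,r1:5,r2:Add2,r3:18,r4:Add1,r5:Mul2
cycle 9: CDB Add1=40; issue MUL r1<-Mul1 // r0:24,r1:Mul1,r2:Add2,r3:18,r4:40,r5:Mul2
cycle 10: - // r0:24,r1:Mul1,r2:Add2,r3:18,r4:40,r5:Mul2
cycle 11: - // r0:24,r1:Mul1,r2:Add2,r3:18,r4:40,r5:Mul2

STATUS = TAG Add2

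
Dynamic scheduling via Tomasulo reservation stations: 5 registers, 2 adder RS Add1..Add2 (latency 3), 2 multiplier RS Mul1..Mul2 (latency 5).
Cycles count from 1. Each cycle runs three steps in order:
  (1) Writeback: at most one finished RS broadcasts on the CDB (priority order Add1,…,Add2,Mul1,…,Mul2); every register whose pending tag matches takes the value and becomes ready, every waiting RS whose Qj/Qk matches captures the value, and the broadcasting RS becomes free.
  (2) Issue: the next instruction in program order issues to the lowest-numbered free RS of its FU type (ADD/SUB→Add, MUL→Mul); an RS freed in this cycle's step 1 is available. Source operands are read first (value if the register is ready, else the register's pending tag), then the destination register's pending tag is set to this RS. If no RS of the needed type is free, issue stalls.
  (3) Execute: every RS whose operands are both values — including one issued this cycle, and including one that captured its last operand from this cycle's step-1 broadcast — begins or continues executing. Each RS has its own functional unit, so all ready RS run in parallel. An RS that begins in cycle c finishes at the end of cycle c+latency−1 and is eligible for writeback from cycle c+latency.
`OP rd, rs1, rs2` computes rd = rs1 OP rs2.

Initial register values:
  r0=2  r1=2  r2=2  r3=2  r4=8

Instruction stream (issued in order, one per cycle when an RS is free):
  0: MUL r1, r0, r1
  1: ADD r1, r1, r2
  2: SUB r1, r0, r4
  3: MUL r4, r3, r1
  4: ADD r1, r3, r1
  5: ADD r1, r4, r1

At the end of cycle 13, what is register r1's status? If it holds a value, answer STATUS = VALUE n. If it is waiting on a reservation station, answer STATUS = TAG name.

STATUS = TAG Add2

c1: issue MUL r1<-Mul1 | r0:2,r1:Mul1,r2:2,r3:2,r4:8
c2: issue ADD r1<-Add1 | r0:2,r1:Add1,r2:2,r3:2,r4:8
c3: issue SUB r1<-Add2 | r0:2,r1:Add2,r2:2,r3:2,r4:8
c4: issue MUL r4<-Mul2 | r0:2,r1:Add2,r2:2,r3:2,r4:Mul2
c5: stall | r0:2,r1:Add2,r2:2,r3:2,r4:Mul2
c6: CDB Add2=-6; issue ADD r1<-Add2 | r0:2,r1:Add2,r2:2,r3:2,r4:Mul2
c7: CDB Mul1=4; stall | r0:2,r1:Add2,r2:2,r3:2,r4:Mul2
c8: stall | r0:2,r1:Add2,r2:2,r3:2,r4:Mul2
c9: CDB Add2=-4; issue ADD r1<-Add2 | r0:2,r1:Add2,r2:2,r3:2,r4:Mul2
c10: CDB Add1=6 | r0:2,r1:Add2,r2:2,r3:2,r4:Mul2
c11: CDB Mul2=-12 | r0:2,r1:Add2,r2:2,r3:2,r4:-12
c12: - | r0:2,r1:Add2,r2:2,r3:2,r4:-12
c13: - | r0:2,r1:Add2,r2:2,r3:2,r4:-12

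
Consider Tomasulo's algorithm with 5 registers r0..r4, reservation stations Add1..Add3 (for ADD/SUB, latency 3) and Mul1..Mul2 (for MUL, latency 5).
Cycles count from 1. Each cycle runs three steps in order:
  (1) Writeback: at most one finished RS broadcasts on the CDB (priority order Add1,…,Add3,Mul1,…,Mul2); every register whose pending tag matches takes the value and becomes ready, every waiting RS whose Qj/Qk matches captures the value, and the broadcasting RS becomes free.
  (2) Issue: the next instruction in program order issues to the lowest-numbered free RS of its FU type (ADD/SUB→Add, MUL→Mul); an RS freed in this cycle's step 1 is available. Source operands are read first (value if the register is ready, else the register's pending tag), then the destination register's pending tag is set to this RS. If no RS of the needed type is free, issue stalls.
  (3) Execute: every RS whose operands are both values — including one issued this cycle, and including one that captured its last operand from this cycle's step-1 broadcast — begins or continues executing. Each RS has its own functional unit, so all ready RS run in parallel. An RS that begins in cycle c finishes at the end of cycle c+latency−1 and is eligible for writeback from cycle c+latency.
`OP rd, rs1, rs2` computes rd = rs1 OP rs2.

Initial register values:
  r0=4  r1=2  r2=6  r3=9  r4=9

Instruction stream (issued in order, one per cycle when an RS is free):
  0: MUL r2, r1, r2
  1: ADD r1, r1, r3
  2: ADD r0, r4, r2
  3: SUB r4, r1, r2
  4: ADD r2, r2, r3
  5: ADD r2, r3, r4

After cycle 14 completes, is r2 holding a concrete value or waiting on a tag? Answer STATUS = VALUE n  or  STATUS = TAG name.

STATUS = VALUE 8

c1: issue MUL r2<-Mul1 | r0:4,r1:2,r2:Mul1,r3:9,r4:9
c2: issue ADD r1<-Add1 | r0:4,r1:Add1,r2:Mul1,r3:9,r4:9
c3: issue ADD r0<-Add2 | r0:Add2,r1:Add1,r2:Mul1,r3:9,r4:9
c4: issue SUB r4<-Add3 | r0:Add2,r1:Add1,r2:Mul1,r3:9,r4:Add3
c5: CDB Add1=11; issue ADD r2<-Add1 | r0:Add2,r1:11,r2:Add1,r3:9,r4:Add3
c6: CDB Mul1=12; stall | r0:Add2,r1:11,r2:Add1,r3:9,r4:Add3
c7: stall | r0:Add2,r1:11,r2:Add1,r3:9,r4:Add3
c8: stall | r0:Add2,r1:11,r2:Add1,r3:9,r4:Add3
c9: CDB Add1=21; issue ADD r2<-Add1 | r0:Add2,r1:11,r2:Add1,r3:9,r4:Add3
c10: CDB Add2=21 | r0:21,r1:11,r2:Add1,r3:9,r4:Add3
c11: CDB Add3=-1 | r0:21,r1:11,r2:Add1,r3:9,r4:-1
c12: - | r0:21,r1:11,r2:Add1,r3:9,r4:-1
c13: - | r0:21,r1:11,r2:Add1,r3:9,r4:-1
c14: CDB Add1=8 | r0:21,r1:11,r2:8,r3:9,r4:-1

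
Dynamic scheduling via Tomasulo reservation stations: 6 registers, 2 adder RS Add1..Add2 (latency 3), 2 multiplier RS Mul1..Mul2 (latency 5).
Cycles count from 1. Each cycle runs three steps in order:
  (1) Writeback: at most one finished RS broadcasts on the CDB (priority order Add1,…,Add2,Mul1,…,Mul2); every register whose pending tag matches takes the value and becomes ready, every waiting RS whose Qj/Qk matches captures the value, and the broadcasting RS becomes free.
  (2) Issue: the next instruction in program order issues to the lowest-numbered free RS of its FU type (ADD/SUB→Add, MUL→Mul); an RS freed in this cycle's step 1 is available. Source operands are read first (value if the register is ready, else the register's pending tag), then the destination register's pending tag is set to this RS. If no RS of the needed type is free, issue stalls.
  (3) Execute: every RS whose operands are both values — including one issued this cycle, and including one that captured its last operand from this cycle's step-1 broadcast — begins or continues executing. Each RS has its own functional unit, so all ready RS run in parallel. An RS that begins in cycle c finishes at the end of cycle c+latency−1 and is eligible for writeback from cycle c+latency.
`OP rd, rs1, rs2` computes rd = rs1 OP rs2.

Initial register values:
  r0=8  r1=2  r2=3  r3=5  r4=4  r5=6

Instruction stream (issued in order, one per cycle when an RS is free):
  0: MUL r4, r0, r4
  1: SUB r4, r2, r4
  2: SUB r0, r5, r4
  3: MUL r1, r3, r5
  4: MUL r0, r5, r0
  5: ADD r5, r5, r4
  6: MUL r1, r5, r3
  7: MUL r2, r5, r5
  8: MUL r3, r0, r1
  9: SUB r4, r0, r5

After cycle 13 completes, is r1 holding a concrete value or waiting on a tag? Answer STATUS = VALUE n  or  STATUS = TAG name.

STATUS = TAG Mul2

cycle 1: issue MUL r4<-Mul1 // r0:8,r1:2,r2:3,r3:5,r4:Mul1,r5:6
cycle 2: issue SUB r4<-Add1 // r0:8,r1:2,r2:3,r3:5,r4:Add1,r5:6
cycle 3: issue SUB r0<-Add2 // r0:Add2,r1:2,r2:3,r3:5,r4:Add1,r5:6
cycle 4: issue MUL r1<-Mul2 // r0:Add2,r1:Mul2,r2:3,r3:5,r4:Add1,r5:6
cycle 5: stall // r0:Add2,r1:Mul2,r2:3,r3:5,r4:Add1,r5:6
cycle 6: CDB Mul1=32; issue MUL r0<-Mul1 // r0:Mul1,r1:Mul2,r2:3,r3:5,r4:Add1,r5:6
cycle 7: stall // r0:Mul1,r1:Mul2,r2:3,r3:5,r4:Add1,r5:6
cycle 8: stall // r0:Mul1,r1:Mul2,r2:3,r3:5,r4:Add1,r5:6
cycle 9: CDB Add1=-29; issue ADD r5<-Add1 // r0:Mul1,r1:Mul2,r2:3,r3:5,r4:-29,r5:Add1
cycle 10: CDB Mul2=30; issue MUL r1<-Mul2 // r0:Mul1,r1:Mul2,r2:3,r3:5,r4:-29,r5:Add1
cycle 11: stall // r0:Mul1,r1:Mul2,r2:3,r3:5,r4:-29,r5:Add1
cycle 12: CDB Add1=-23; stall // r0:Mul1,r1:Mul2,r2:3,r3:5,r4:-29,r5:-23
cycle 13: CDB Add2=35; stall // r0:Mul1,r1:Mul2,r2:3,r3:5,r4:-29,r5:-23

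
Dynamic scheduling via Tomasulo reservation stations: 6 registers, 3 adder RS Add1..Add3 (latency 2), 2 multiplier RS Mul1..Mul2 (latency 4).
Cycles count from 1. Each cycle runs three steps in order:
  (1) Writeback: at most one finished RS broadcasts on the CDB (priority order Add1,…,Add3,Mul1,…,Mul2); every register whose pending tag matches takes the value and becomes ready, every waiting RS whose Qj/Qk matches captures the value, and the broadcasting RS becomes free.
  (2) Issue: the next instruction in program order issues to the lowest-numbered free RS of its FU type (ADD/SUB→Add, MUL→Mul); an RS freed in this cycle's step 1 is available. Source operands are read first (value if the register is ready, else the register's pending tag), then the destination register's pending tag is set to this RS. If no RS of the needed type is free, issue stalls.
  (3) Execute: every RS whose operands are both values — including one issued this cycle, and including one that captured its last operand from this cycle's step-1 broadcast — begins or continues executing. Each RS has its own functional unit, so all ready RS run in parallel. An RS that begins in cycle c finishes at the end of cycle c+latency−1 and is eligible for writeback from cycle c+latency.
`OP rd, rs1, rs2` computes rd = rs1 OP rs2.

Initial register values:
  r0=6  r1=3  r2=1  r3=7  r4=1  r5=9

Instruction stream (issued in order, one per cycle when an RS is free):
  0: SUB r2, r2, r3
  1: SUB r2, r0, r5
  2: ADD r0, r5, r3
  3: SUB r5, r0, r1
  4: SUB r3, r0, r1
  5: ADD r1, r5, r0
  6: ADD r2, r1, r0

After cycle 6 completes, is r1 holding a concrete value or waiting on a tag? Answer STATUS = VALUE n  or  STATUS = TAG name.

STATUS = TAG Add3

c1: issue SUB r2<-Add1 | r0:6,r1:3,r2:Add1,r3:7,r4:1,r5:9
c2: issue SUB r2<-Add2 | r0:6,r1:3,r2:Add2,r3:7,r4:1,r5:9
c3: CDB Add1=-6; issue ADD r0<-Add1 | r0:Add1,r1:3,r2:Add2,r3:7,r4:1,r5:9
c4: CDB Add2=-3; issue SUB r5<-Add2 | r0:Add1,r1:3,r2:-3,r3:7,r4:1,r5:Add2
c5: CDB Add1=16; issue SUB r3<-Add1 | r0:16,r1:3,r2:-3,r3:Add1,r4:1,r5:Add2
c6: issue ADD r1<-Add3 | r0:16,r1:Add3,r2:-3,r3:Add1,r4:1,r5:Add2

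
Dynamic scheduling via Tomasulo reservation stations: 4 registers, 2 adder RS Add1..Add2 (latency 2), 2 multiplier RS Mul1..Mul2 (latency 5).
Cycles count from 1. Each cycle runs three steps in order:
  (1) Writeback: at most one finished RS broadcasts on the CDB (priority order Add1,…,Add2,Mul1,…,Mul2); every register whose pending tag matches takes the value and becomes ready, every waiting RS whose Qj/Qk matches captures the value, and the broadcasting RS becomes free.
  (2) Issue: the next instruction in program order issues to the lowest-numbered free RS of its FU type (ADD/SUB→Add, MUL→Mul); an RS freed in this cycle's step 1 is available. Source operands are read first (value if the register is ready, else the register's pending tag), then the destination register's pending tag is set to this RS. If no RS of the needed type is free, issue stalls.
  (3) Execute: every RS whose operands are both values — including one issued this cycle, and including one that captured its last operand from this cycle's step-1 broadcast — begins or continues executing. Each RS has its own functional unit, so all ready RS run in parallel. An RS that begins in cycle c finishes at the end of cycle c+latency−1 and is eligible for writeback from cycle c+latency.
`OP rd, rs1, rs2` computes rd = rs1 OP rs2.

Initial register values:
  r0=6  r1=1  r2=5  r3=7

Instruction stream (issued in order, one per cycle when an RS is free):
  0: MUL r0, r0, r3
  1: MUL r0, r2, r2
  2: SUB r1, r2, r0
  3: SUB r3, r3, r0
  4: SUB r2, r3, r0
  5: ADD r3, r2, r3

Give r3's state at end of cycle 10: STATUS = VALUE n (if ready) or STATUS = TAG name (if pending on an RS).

STATUS = TAG Add2

  c1: issue MUL r0<-Mul1  regs: r0:Mul1,r1:1,r2:5,r3:7
  c2: issue MUL r0<-Mul2  regs: r0:Mul2,r1:1,r2:5,r3:7
  c3: issue SUB r1<-Add1  regs: r0:Mul2,r1:Add1,r2:5,r3:7
  c4: issue SUB r3<-Add2  regs: r0:Mul2,r1:Add1,r2:5,r3:Add2
  c5: stall  regs: r0:Mul2,r1:Add1,r2:5,r3:Add2
  c6: CDB Mul1=42; stall  regs: r0:Mul2,r1:Add1,r2:5,r3:Add2
  c7: CDB Mul2=25; stall  regs: r0:25,r1:Add1,r2:5,r3:Add2
  c8: stall  regs: r0:25,r1:Add1,r2:5,r3:Add2
  c9: CDB Add1=-20; issue SUB r2<-Add1  regs: r0:25,r1:-20,r2:Add1,r3:Add2
  c10: CDB Add2=-18; issue ADD r3<-Add2  regs: r0:25,r1:-20,r2:Add1,r3:Add2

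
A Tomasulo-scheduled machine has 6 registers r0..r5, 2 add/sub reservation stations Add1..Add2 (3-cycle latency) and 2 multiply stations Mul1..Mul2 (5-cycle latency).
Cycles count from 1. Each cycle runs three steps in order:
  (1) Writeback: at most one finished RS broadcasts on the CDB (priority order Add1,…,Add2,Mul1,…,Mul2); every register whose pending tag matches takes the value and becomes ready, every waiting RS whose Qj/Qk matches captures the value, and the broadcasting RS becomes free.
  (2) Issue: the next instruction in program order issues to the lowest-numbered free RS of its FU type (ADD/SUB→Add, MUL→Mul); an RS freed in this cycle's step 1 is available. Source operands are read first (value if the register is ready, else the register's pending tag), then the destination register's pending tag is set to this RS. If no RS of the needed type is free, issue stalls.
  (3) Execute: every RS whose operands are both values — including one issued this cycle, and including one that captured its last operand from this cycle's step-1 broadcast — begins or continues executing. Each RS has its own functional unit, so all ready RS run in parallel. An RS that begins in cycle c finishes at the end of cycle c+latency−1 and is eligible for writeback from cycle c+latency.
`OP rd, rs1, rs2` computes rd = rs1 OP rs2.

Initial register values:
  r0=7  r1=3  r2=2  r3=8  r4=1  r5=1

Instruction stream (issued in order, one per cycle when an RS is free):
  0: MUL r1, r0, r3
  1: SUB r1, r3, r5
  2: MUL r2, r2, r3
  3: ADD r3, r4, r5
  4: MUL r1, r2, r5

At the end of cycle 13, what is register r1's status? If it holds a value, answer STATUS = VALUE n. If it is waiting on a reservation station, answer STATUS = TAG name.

STATUS = VALUE 16

c1: issue MUL r1<-Mul1 | r0:7,r1:Mul1,r2:2,r3:8,r4:1,r5:1
c2: issue SUB r1<-Add1 | r0:7,r1:Add1,r2:2,r3:8,r4:1,r5:1
c3: issue MUL r2<-Mul2 | r0:7,r1:Add1,r2:Mul2,r3:8,r4:1,r5:1
c4: issue ADD r3<-Add2 | r0:7,r1:Add1,r2:Mul2,r3:Add2,r4:1,r5:1
c5: CDB Add1=7; stall | r0:7,r1:7,r2:Mul2,r3:Add2,r4:1,r5:1
c6: CDB Mul1=56; issue MUL r1<-Mul1 | r0:7,r1:Mul1,r2:Mul2,r3:Add2,r4:1,r5:1
c7: CDB Add2=2 | r0:7,r1:Mul1,r2:Mul2,r3:2,r4:1,r5:1
c8: CDB Mul2=16 | r0:7,r1:Mul1,r2:16,r3:2,r4:1,r5:1
c9: - | r0:7,r1:Mul1,r2:16,r3:2,r4:1,r5:1
c10: - | r0:7,r1:Mul1,r2:16,r3:2,r4:1,r5:1
c11: - | r0:7,r1:Mul1,r2:16,r3:2,r4:1,r5:1
c12: - | r0:7,r1:Mul1,r2:16,r3:2,r4:1,r5:1
c13: CDB Mul1=16 | r0:7,r1:16,r2:16,r3:2,r4:1,r5:1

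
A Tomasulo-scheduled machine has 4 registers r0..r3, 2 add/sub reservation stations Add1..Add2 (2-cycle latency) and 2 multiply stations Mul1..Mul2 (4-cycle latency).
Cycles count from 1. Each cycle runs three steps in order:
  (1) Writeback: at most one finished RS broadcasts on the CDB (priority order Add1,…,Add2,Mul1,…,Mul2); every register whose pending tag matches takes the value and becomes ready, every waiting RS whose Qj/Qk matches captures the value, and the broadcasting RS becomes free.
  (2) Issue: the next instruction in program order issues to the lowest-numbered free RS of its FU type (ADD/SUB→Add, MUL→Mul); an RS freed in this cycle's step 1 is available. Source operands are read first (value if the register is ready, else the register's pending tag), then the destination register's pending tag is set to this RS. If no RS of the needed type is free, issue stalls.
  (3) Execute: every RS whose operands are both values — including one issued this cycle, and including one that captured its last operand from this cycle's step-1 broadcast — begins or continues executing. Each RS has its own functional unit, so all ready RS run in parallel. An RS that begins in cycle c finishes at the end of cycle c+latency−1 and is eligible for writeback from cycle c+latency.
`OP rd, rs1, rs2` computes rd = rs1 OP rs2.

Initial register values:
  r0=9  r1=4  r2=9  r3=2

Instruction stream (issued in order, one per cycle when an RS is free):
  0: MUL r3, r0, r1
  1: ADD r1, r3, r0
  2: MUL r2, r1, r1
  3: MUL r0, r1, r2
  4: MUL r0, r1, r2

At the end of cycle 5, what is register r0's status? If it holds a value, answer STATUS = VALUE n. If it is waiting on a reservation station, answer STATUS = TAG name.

STATUS = TAG Mul1

c1: issue MUL r3<-Mul1 | r0:9,r1:4,r2:9,r3:Mul1
c2: issue ADD r1<-Add1 | r0:9,r1:Add1,r2:9,r3:Mul1
c3: issue MUL r2<-Mul2 | r0:9,r1:Add1,r2:Mul2,r3:Mul1
c4: stall | r0:9,r1:Add1,r2:Mul2,r3:Mul1
c5: CDB Mul1=36; issue MUL r0<-Mul1 | r0:Mul1,r1:Add1,r2:Mul2,r3:36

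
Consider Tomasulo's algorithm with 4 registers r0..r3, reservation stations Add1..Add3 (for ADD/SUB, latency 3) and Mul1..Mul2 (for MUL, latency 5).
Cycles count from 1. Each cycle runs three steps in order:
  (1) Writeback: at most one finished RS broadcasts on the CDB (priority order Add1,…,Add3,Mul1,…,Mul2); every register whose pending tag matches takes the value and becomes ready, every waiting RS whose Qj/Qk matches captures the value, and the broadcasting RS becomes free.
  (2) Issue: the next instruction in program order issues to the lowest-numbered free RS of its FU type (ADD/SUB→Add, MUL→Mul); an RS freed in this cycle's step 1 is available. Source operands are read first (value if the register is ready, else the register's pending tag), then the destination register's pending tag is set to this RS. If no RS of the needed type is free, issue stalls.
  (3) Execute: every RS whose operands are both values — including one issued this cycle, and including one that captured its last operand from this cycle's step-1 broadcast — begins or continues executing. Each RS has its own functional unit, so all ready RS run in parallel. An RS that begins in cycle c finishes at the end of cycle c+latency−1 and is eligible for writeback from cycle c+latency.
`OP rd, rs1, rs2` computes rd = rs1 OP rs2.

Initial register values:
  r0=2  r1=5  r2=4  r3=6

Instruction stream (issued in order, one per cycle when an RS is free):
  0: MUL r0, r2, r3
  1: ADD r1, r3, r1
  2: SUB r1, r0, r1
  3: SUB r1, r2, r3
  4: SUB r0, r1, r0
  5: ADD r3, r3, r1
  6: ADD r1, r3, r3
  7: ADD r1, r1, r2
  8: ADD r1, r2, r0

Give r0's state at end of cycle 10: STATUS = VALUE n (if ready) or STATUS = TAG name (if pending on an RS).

cycle 1: issue MUL r0<-Mul1 // r0:Mul1,r1:5,r2:4,r3:6
cycle 2: issue ADD r1<-Add1 // r0:Mul1,r1:Add1,r2:4,r3:6
cycle 3: issue SUB r1<-Add2 // r0:Mul1,r1:Add2,r2:4,r3:6
cycle 4: issue SUB r1<-Add3 // r0:Mul1,r1:Add3,r2:4,r3:6
cycle 5: CDB Add1=11; issue SUB r0<-Add1 // r0:Add1,r1:Add3,r2:4,r3:6
cycle 6: CDB Mul1=24; stall // r0:Add1,r1:Add3,r2:4,r3:6
cycle 7: CDB Add3=-2; issue ADD r3<-Add3 // r0:Add1,r1:-2,r2:4,r3:Add3
cycle 8: stall // r0:Add1,r1:-2,r2:4,r3:Add3
cycle 9: CDB Add2=13; issue ADD r1<-Add2 // r0:Add1,r1:Add2,r2:4,r3:Add3
cycle 10: CDB Add1=-26; issue ADD r1<-Add1 // r0:-26,r1:Add1,r2:4,r3:Add3

STATUS = VALUE -26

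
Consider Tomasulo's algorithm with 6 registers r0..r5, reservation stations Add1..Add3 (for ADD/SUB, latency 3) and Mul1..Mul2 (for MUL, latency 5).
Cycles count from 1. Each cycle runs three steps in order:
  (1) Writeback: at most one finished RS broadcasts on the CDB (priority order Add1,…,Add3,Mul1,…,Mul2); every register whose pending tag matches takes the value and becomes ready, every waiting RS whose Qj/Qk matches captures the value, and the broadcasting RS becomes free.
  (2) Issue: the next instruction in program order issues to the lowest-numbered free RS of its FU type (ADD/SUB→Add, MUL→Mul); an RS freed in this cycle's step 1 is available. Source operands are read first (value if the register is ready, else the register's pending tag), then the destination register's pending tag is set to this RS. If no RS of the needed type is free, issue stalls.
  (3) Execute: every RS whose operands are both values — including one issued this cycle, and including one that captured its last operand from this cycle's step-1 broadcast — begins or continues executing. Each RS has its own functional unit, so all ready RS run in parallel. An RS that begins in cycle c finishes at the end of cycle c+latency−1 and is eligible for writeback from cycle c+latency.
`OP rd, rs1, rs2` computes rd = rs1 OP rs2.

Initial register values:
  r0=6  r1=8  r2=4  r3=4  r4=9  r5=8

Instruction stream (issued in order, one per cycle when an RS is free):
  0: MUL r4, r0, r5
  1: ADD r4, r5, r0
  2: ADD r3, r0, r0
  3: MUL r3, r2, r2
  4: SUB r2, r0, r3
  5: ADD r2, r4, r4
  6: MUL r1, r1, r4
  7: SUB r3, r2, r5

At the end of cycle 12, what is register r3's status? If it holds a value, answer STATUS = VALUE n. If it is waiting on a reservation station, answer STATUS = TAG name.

cycle 1: issue MUL r4<-Mul1 // r0:6,r1:8,r2:4,r3:4,r4:Mul1,r5:8
cycle 2: issue ADD r4<-Add1 // r0:6,r1:8,r2:4,r3:4,r4:Add1,r5:8
cycle 3: issue ADD r3<-Add2 // r0:6,r1:8,r2:4,r3:Add2,r4:Add1,r5:8
cycle 4: issue MUL r3<-Mul2 // r0:6,r1:8,r2:4,r3:Mul2,r4:Add1,r5:8
cycle 5: CDB Add1=14; issue SUB r2<-Add1 // r0:6,r1:8,r2:Add1,r3:Mul2,r4:14,r5:8
cycle 6: CDB Add2=12; issue ADD r2<-Add2 // r0:6,r1:8,r2:Add2,r3:Mul2,r4:14,r5:8
cycle 7: CDB Mul1=48; issue MUL r1<-Mul1 // r0:6,r1:Mul1,r2:Add2,r3:Mul2,r4:14,r5:8
cycle 8: issue SUB r3<-Add3 // r0:6,r1:Mul1,r2:Add2,r3:Add3,r4:14,r5:8
cycle 9: CDB Add2=28 // r0:6,r1:Mul1,r2:28,r3:Add3,r4:14,r5:8
cycle 10: CDB Mul2=16 // r0:6,r1:Mul1,r2:28,r3:Add3,r4:14,r5:8
cycle 11: - // r0:6,r1:Mul1,r2:28,r3:Add3,r4:14,r5:8
cycle 12: CDB Add3=20 // r0:6,r1:Mul1,r2:28,r3:20,r4:14,r5:8

STATUS = VALUE 20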